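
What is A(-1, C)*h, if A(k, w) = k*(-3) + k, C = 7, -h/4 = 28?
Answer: -224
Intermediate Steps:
h = -112 (h = -4*28 = -112)
A(k, w) = -2*k (A(k, w) = -3*k + k = -2*k)
A(-1, C)*h = -2*(-1)*(-112) = 2*(-112) = -224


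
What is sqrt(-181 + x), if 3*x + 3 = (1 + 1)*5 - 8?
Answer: 4*I*sqrt(102)/3 ≈ 13.466*I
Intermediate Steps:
x = -1/3 (x = -1 + ((1 + 1)*5 - 8)/3 = -1 + (2*5 - 8)/3 = -1 + (10 - 8)/3 = -1 + (1/3)*2 = -1 + 2/3 = -1/3 ≈ -0.33333)
sqrt(-181 + x) = sqrt(-181 - 1/3) = sqrt(-544/3) = 4*I*sqrt(102)/3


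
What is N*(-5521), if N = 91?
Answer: -502411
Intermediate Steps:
N*(-5521) = 91*(-5521) = -502411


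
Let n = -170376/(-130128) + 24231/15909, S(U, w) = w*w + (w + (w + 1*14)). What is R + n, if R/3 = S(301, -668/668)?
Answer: 1202801265/28752866 ≈ 41.832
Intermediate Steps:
S(U, w) = 14 + w² + 2*w (S(U, w) = w² + (w + (w + 14)) = w² + (w + (14 + w)) = w² + (14 + 2*w) = 14 + w² + 2*w)
n = 81439491/28752866 (n = -170376*(-1/130128) + 24231*(1/15909) = 7099/5422 + 8077/5303 = 81439491/28752866 ≈ 2.8324)
R = 39 (R = 3*(14 + (-668/668)² + 2*(-668/668)) = 3*(14 + (-668*1/668)² + 2*(-668*1/668)) = 3*(14 + (-1)² + 2*(-1)) = 3*(14 + 1 - 2) = 3*13 = 39)
R + n = 39 + 81439491/28752866 = 1202801265/28752866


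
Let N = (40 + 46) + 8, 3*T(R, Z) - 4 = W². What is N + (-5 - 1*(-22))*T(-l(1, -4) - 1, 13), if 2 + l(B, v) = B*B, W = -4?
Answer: 622/3 ≈ 207.33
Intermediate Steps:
l(B, v) = -2 + B² (l(B, v) = -2 + B*B = -2 + B²)
T(R, Z) = 20/3 (T(R, Z) = 4/3 + (⅓)*(-4)² = 4/3 + (⅓)*16 = 4/3 + 16/3 = 20/3)
N = 94 (N = 86 + 8 = 94)
N + (-5 - 1*(-22))*T(-l(1, -4) - 1, 13) = 94 + (-5 - 1*(-22))*(20/3) = 94 + (-5 + 22)*(20/3) = 94 + 17*(20/3) = 94 + 340/3 = 622/3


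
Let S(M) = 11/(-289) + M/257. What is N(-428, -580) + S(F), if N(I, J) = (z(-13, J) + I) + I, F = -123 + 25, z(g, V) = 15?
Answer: -62494742/74273 ≈ -841.42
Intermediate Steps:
F = -98
N(I, J) = 15 + 2*I (N(I, J) = (15 + I) + I = 15 + 2*I)
S(M) = -11/289 + M/257 (S(M) = 11*(-1/289) + M*(1/257) = -11/289 + M/257)
N(-428, -580) + S(F) = (15 + 2*(-428)) + (-11/289 + (1/257)*(-98)) = (15 - 856) + (-11/289 - 98/257) = -841 - 31149/74273 = -62494742/74273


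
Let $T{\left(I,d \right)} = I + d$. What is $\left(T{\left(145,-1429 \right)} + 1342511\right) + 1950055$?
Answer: $3291282$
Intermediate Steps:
$\left(T{\left(145,-1429 \right)} + 1342511\right) + 1950055 = \left(\left(145 - 1429\right) + 1342511\right) + 1950055 = \left(-1284 + 1342511\right) + 1950055 = 1341227 + 1950055 = 3291282$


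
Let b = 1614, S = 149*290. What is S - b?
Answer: 41596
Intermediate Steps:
S = 43210
S - b = 43210 - 1*1614 = 43210 - 1614 = 41596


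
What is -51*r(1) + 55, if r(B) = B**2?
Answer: 4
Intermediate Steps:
-51*r(1) + 55 = -51*1**2 + 55 = -51*1 + 55 = -51 + 55 = 4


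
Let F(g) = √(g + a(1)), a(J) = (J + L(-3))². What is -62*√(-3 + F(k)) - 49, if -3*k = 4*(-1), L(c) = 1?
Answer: -49 - 62*I*√(27 - 12*√3)/3 ≈ -49.0 - 51.523*I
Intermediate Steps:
a(J) = (1 + J)² (a(J) = (J + 1)² = (1 + J)²)
k = 4/3 (k = -4*(-1)/3 = -⅓*(-4) = 4/3 ≈ 1.3333)
F(g) = √(4 + g) (F(g) = √(g + (1 + 1)²) = √(g + 2²) = √(g + 4) = √(4 + g))
-62*√(-3 + F(k)) - 49 = -62*√(-3 + √(4 + 4/3)) - 49 = -62*√(-3 + √(16/3)) - 49 = -62*√(-3 + 4*√3/3) - 49 = -49 - 62*√(-3 + 4*√3/3)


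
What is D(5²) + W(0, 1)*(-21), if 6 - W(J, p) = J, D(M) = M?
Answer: -101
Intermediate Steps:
W(J, p) = 6 - J
D(5²) + W(0, 1)*(-21) = 5² + (6 - 1*0)*(-21) = 25 + (6 + 0)*(-21) = 25 + 6*(-21) = 25 - 126 = -101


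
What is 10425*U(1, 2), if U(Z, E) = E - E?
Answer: 0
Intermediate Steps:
U(Z, E) = 0
10425*U(1, 2) = 10425*0 = 0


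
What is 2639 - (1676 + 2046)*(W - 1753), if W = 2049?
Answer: -1099073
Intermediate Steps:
2639 - (1676 + 2046)*(W - 1753) = 2639 - (1676 + 2046)*(2049 - 1753) = 2639 - 3722*296 = 2639 - 1*1101712 = 2639 - 1101712 = -1099073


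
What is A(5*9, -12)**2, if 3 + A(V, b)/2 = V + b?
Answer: 3600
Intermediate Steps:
A(V, b) = -6 + 2*V + 2*b (A(V, b) = -6 + 2*(V + b) = -6 + (2*V + 2*b) = -6 + 2*V + 2*b)
A(5*9, -12)**2 = (-6 + 2*(5*9) + 2*(-12))**2 = (-6 + 2*45 - 24)**2 = (-6 + 90 - 24)**2 = 60**2 = 3600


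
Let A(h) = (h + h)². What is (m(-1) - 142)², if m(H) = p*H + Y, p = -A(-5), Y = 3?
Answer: 1521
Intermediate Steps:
A(h) = 4*h² (A(h) = (2*h)² = 4*h²)
p = -100 (p = -4*(-5)² = -4*25 = -1*100 = -100)
m(H) = 3 - 100*H (m(H) = -100*H + 3 = 3 - 100*H)
(m(-1) - 142)² = ((3 - 100*(-1)) - 142)² = ((3 + 100) - 142)² = (103 - 142)² = (-39)² = 1521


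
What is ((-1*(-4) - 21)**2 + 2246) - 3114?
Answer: -579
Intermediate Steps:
((-1*(-4) - 21)**2 + 2246) - 3114 = ((4 - 21)**2 + 2246) - 3114 = ((-17)**2 + 2246) - 3114 = (289 + 2246) - 3114 = 2535 - 3114 = -579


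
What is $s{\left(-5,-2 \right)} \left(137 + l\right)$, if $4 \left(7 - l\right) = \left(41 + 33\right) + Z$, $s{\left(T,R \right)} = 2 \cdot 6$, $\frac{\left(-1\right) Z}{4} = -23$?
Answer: $1230$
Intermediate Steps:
$Z = 92$ ($Z = \left(-4\right) \left(-23\right) = 92$)
$s{\left(T,R \right)} = 12$
$l = - \frac{69}{2}$ ($l = 7 - \frac{\left(41 + 33\right) + 92}{4} = 7 - \frac{74 + 92}{4} = 7 - \frac{83}{2} = - \frac{69}{2} \approx -34.5$)
$s{\left(-5,-2 \right)} \left(137 + l\right) = 12 \left(137 - \frac{69}{2}\right) = 12 \cdot \frac{205}{2} = 1230$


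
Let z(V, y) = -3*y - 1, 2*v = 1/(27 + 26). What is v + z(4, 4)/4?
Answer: -687/212 ≈ -3.2406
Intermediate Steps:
v = 1/106 (v = 1/(2*(27 + 26)) = (1/2)/53 = (1/2)*(1/53) = 1/106 ≈ 0.0094340)
z(V, y) = -1 - 3*y
v + z(4, 4)/4 = 1/106 + (-1 - 3*4)/4 = 1/106 + (-1 - 12)*(1/4) = 1/106 - 13*1/4 = 1/106 - 13/4 = -687/212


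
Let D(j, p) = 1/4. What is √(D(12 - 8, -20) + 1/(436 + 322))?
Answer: √144399/758 ≈ 0.50132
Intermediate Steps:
D(j, p) = ¼
√(D(12 - 8, -20) + 1/(436 + 322)) = √(¼ + 1/(436 + 322)) = √(¼ + 1/758) = √(381/1516) = √144399/758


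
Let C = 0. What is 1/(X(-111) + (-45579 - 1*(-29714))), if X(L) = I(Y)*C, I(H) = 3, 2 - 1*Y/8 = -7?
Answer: -1/15865 ≈ -6.3032e-5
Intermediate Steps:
Y = 72 (Y = 16 - 8*(-7) = 16 + 56 = 72)
X(L) = 0 (X(L) = 3*0 = 0)
1/(X(-111) + (-45579 - 1*(-29714))) = 1/(0 + (-45579 - 1*(-29714))) = 1/(0 + (-45579 + 29714)) = 1/(0 - 15865) = 1/(-15865) = -1/15865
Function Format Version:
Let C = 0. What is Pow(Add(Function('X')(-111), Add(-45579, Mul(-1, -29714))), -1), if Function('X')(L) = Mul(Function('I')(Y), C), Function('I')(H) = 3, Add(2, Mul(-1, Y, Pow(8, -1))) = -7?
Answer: Rational(-1, 15865) ≈ -6.3032e-5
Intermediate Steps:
Y = 72 (Y = Add(16, Mul(-8, -7)) = Add(16, 56) = 72)
Function('X')(L) = 0 (Function('X')(L) = Mul(3, 0) = 0)
Pow(Add(Function('X')(-111), Add(-45579, Mul(-1, -29714))), -1) = Pow(Add(0, Add(-45579, Mul(-1, -29714))), -1) = Pow(Add(0, Add(-45579, 29714)), -1) = Pow(Add(0, -15865), -1) = Pow(-15865, -1) = Rational(-1, 15865)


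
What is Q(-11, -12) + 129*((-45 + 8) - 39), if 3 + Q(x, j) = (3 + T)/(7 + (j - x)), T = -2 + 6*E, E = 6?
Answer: -58805/6 ≈ -9800.8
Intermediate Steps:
T = 34 (T = -2 + 6*6 = -2 + 36 = 34)
Q(x, j) = -3 + 37/(7 + j - x) (Q(x, j) = -3 + (3 + 34)/(7 + (j - x)) = -3 + 37/(7 + j - x))
Q(-11, -12) + 129*((-45 + 8) - 39) = (16 - 3*(-12) + 3*(-11))/(7 - 12 - 1*(-11)) + 129*((-45 + 8) - 39) = (16 + 36 - 33)/(7 - 12 + 11) + 129*(-37 - 39) = 19/6 + 129*(-76) = (⅙)*19 - 9804 = 19/6 - 9804 = -58805/6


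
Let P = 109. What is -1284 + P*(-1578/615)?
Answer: -320554/205 ≈ -1563.7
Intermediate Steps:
-1284 + P*(-1578/615) = -1284 + 109*(-1578/615) = -1284 + 109*(-1578*1/615) = -1284 + 109*(-526/205) = -1284 - 57334/205 = -320554/205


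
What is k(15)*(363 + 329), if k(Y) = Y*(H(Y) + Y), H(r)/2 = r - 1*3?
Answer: 404820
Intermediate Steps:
H(r) = -6 + 2*r (H(r) = 2*(r - 1*3) = 2*(r - 3) = 2*(-3 + r) = -6 + 2*r)
k(Y) = Y*(-6 + 3*Y) (k(Y) = Y*((-6 + 2*Y) + Y) = Y*(-6 + 3*Y))
k(15)*(363 + 329) = (3*15*(-2 + 15))*(363 + 329) = (3*15*13)*692 = 585*692 = 404820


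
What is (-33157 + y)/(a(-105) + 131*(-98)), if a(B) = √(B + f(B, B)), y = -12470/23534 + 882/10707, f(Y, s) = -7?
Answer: 91208369486134/35314354138003 + 1392494190628*I*√7/1730403352762147 ≈ 2.5828 + 0.0021291*I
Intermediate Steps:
y = -18793217/41996423 (y = -12470*1/23534 + 882*(1/10707) = -6235/11767 + 294/3569 = -18793217/41996423 ≈ -0.44750)
a(B) = √(-7 + B) (a(B) = √(B - 7) = √(-7 + B))
(-33157 + y)/(a(-105) + 131*(-98)) = (-33157 - 18793217/41996423)/(√(-7 - 105) + 131*(-98)) = -1392494190628/(41996423*(√(-112) - 12838)) = -1392494190628/(41996423*(4*I*√7 - 12838)) = -1392494190628/(41996423*(-12838 + 4*I*√7))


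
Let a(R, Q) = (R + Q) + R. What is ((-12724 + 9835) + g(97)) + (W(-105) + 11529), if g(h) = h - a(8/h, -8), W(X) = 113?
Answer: 859210/97 ≈ 8857.8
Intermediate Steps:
a(R, Q) = Q + 2*R (a(R, Q) = (Q + R) + R = Q + 2*R)
g(h) = 8 + h - 16/h (g(h) = h - (-8 + 2*(8/h)) = h - (-8 + 16/h) = h + (8 - 16/h) = 8 + h - 16/h)
((-12724 + 9835) + g(97)) + (W(-105) + 11529) = ((-12724 + 9835) + (8 + 97 - 16/97)) + (113 + 11529) = (-2889 + (8 + 97 - 16*1/97)) + 11642 = (-2889 + (8 + 97 - 16/97)) + 11642 = (-2889 + 10169/97) + 11642 = -270064/97 + 11642 = 859210/97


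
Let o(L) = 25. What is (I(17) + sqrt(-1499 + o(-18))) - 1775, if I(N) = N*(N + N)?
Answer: -1197 + I*sqrt(1474) ≈ -1197.0 + 38.393*I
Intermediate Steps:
I(N) = 2*N**2 (I(N) = N*(2*N) = 2*N**2)
(I(17) + sqrt(-1499 + o(-18))) - 1775 = (2*17**2 + sqrt(-1499 + 25)) - 1775 = (2*289 + sqrt(-1474)) - 1775 = (578 + I*sqrt(1474)) - 1775 = -1197 + I*sqrt(1474)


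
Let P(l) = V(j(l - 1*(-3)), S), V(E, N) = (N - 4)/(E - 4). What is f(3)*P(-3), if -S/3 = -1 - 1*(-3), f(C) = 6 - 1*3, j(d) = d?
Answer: 15/2 ≈ 7.5000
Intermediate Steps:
f(C) = 3 (f(C) = 6 - 3 = 3)
S = -6 (S = -3*(-1 - 1*(-3)) = -3*(-1 + 3) = -3*2 = -6)
V(E, N) = (-4 + N)/(-4 + E)
P(l) = -10/(-1 + l) (P(l) = (-4 - 6)/(-4 + (l - 1*(-3))) = -10/(-4 + (l + 3)) = -10/(-4 + (3 + l)) = -10/(-1 + l))
f(3)*P(-3) = 3*(-10/(-1 - 3)) = 3*(-10/(-4)) = 3*(-10*(-¼)) = 3*(5/2) = 15/2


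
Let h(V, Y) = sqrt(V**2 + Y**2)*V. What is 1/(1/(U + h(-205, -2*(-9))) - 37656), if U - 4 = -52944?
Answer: -38519334457940/1450484060341697281 - 205*sqrt(42349)/1450484060341697281 ≈ -2.6556e-5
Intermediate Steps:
U = -52940 (U = 4 - 52944 = -52940)
h(V, Y) = V*sqrt(V**2 + Y**2)
1/(1/(U + h(-205, -2*(-9))) - 37656) = 1/(1/(-52940 - 205*sqrt((-205)**2 + (-2*(-9))**2)) - 37656) = 1/(1/(-52940 - 205*sqrt(42025 + 18**2)) - 37656) = 1/(1/(-52940 - 205*sqrt(42025 + 324)) - 37656) = 1/(1/(-52940 - 205*sqrt(42349)) - 37656) = 1/(-37656 + 1/(-52940 - 205*sqrt(42349)))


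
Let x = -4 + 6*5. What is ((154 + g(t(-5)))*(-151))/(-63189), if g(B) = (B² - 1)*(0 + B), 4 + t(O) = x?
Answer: 232540/9027 ≈ 25.760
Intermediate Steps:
x = 26 (x = -4 + 30 = 26)
t(O) = 22 (t(O) = -4 + 26 = 22)
g(B) = B*(-1 + B²) (g(B) = (-1 + B²)*B = B*(-1 + B²))
((154 + g(t(-5)))*(-151))/(-63189) = ((154 + (22³ - 1*22))*(-151))/(-63189) = ((154 + (10648 - 22))*(-151))*(-1/63189) = ((154 + 10626)*(-151))*(-1/63189) = (10780*(-151))*(-1/63189) = -1627780*(-1/63189) = 232540/9027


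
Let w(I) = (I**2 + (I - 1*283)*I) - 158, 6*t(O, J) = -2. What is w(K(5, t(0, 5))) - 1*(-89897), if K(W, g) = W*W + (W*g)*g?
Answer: 6788849/81 ≈ 83813.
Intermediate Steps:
t(O, J) = -1/3 (t(O, J) = (1/6)*(-2) = -1/3)
K(W, g) = W**2 + W*g**2
w(I) = -158 + I**2 + I*(-283 + I) (w(I) = (I**2 + (I - 283)*I) - 158 = (I**2 + (-283 + I)*I) - 158 = (I**2 + I*(-283 + I)) - 158 = -158 + I**2 + I*(-283 + I))
w(K(5, t(0, 5))) - 1*(-89897) = (-158 - 1415*(5 + (-1/3)**2) + 2*(5*(5 + (-1/3)**2))**2) - 1*(-89897) = (-158 - 1415*(5 + 1/9) + 2*(5*(5 + 1/9))**2) + 89897 = (-158 - 1415*46/9 + 2*(5*(46/9))**2) + 89897 = (-158 - 283*230/9 + 2*(230/9)**2) + 89897 = (-158 - 65090/9 + 2*(52900/81)) + 89897 = (-158 - 65090/9 + 105800/81) + 89897 = -492808/81 + 89897 = 6788849/81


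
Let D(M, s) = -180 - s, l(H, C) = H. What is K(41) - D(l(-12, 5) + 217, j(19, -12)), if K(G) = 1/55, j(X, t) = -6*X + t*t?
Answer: 11551/55 ≈ 210.02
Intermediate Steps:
j(X, t) = t**2 - 6*X (j(X, t) = -6*X + t**2 = t**2 - 6*X)
K(G) = 1/55
K(41) - D(l(-12, 5) + 217, j(19, -12)) = 1/55 - (-180 - ((-12)**2 - 6*19)) = 1/55 - (-180 - (144 - 114)) = 1/55 - (-180 - 1*30) = 1/55 - (-180 - 30) = 1/55 - 1*(-210) = 1/55 + 210 = 11551/55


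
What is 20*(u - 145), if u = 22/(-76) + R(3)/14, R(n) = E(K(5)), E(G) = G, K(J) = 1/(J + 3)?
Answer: -1545785/532 ≈ -2905.6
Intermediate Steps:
K(J) = 1/(3 + J)
R(n) = ⅛ (R(n) = 1/(3 + 5) = 1/8 = ⅛)
u = -597/2128 (u = 22/(-76) + (⅛)/14 = 22*(-1/76) + (⅛)*(1/14) = -11/38 + 1/112 = -597/2128 ≈ -0.28055)
20*(u - 145) = 20*(-597/2128 - 145) = 20*(-309157/2128) = -1545785/532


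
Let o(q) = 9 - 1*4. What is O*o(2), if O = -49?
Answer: -245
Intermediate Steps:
o(q) = 5 (o(q) = 9 - 4 = 5)
O*o(2) = -49*5 = -245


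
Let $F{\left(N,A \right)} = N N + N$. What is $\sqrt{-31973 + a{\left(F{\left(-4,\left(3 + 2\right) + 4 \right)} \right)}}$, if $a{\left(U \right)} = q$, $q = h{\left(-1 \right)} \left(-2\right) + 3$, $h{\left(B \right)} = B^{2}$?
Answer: $2 i \sqrt{7993} \approx 178.81 i$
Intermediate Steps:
$F{\left(N,A \right)} = N + N^{2}$ ($F{\left(N,A \right)} = N^{2} + N = N + N^{2}$)
$q = 1$ ($q = \left(-1\right)^{2} \left(-2\right) + 3 = 1 \left(-2\right) + 3 = -2 + 3 = 1$)
$a{\left(U \right)} = 1$
$\sqrt{-31973 + a{\left(F{\left(-4,\left(3 + 2\right) + 4 \right)} \right)}} = \sqrt{-31973 + 1} = \sqrt{-31972} = 2 i \sqrt{7993}$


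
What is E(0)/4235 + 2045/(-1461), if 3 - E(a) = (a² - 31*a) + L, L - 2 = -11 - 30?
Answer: -1228459/883905 ≈ -1.3898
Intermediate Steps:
L = -39 (L = 2 + (-11 - 30) = 2 - 41 = -39)
E(a) = 42 - a² + 31*a (E(a) = 3 - ((a² - 31*a) - 39) = 3 - (-39 + a² - 31*a) = 3 + (39 - a² + 31*a) = 42 - a² + 31*a)
E(0)/4235 + 2045/(-1461) = (42 - 1*0² + 31*0)/4235 + 2045/(-1461) = (42 - 1*0 + 0)*(1/4235) + 2045*(-1/1461) = (42 + 0 + 0)*(1/4235) - 2045/1461 = 42*(1/4235) - 2045/1461 = 6/605 - 2045/1461 = -1228459/883905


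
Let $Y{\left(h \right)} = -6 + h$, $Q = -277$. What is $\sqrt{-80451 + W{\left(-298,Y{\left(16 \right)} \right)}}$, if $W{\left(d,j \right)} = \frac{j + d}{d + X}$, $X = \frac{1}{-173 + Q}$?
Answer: $\frac{3 i \sqrt{160748804984339}}{134101} \approx 283.64 i$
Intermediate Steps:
$X = - \frac{1}{450}$ ($X = \frac{1}{-173 - 277} = \frac{1}{-450} = - \frac{1}{450} \approx -0.0022222$)
$W{\left(d,j \right)} = \frac{d + j}{- \frac{1}{450} + d}$ ($W{\left(d,j \right)} = \frac{j + d}{d - \frac{1}{450}} = \frac{d + j}{- \frac{1}{450} + d}$)
$\sqrt{-80451 + W{\left(-298,Y{\left(16 \right)} \right)}} = \sqrt{-80451 + \frac{450 \left(-298 + \left(-6 + 16\right)\right)}{-1 + 450 \left(-298\right)}} = \sqrt{-80451 + \frac{450 \left(-298 + 10\right)}{-1 - 134100}} = \sqrt{-80451 + 450 \frac{1}{-134101} \left(-288\right)} = \sqrt{-80451 + 450 \left(- \frac{1}{134101}\right) \left(-288\right)} = \sqrt{-80451 + \frac{129600}{134101}} = \sqrt{- \frac{10788429951}{134101}} = \frac{3 i \sqrt{160748804984339}}{134101}$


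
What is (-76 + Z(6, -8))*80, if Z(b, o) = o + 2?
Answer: -6560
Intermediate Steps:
Z(b, o) = 2 + o
(-76 + Z(6, -8))*80 = (-76 + (2 - 8))*80 = (-76 - 6)*80 = -82*80 = -6560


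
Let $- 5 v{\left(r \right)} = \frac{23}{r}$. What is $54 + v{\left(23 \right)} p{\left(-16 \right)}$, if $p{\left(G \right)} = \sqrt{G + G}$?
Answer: $54 - \frac{4 i \sqrt{2}}{5} \approx 54.0 - 1.1314 i$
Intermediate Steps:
$v{\left(r \right)} = - \frac{23}{5 r}$ ($v{\left(r \right)} = - \frac{23 \frac{1}{r}}{5} = - \frac{23}{5 r}$)
$p{\left(G \right)} = \sqrt{2} \sqrt{G}$ ($p{\left(G \right)} = \sqrt{2 G} = \sqrt{2} \sqrt{G}$)
$54 + v{\left(23 \right)} p{\left(-16 \right)} = 54 + - \frac{23}{5 \cdot 23} \sqrt{2} \sqrt{-16} = 54 + \left(- \frac{23}{5}\right) \frac{1}{23} \sqrt{2} \cdot 4 i = 54 - \frac{4 i \sqrt{2}}{5}$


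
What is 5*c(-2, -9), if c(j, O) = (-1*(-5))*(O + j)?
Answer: -275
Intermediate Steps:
c(j, O) = 5*O + 5*j (c(j, O) = 5*(O + j) = 5*O + 5*j)
5*c(-2, -9) = 5*(5*(-9) + 5*(-2)) = 5*(-45 - 10) = 5*(-55) = -275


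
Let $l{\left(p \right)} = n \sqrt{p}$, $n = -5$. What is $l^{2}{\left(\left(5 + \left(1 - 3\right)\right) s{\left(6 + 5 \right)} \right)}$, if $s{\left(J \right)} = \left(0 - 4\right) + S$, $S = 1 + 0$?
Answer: $-225$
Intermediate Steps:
$S = 1$
$s{\left(J \right)} = -3$ ($s{\left(J \right)} = \left(0 - 4\right) + 1 = -4 + 1 = -3$)
$l{\left(p \right)} = - 5 \sqrt{p}$
$l^{2}{\left(\left(5 + \left(1 - 3\right)\right) s{\left(6 + 5 \right)} \right)} = \left(- 5 \sqrt{\left(5 + \left(1 - 3\right)\right) \left(-3\right)}\right)^{2} = \left(- 5 \sqrt{\left(5 - 2\right) \left(-3\right)}\right)^{2} = \left(- 5 \sqrt{3 \left(-3\right)}\right)^{2} = \left(- 5 \sqrt{-9}\right)^{2} = \left(- 5 \cdot 3 i\right)^{2} = \left(- 15 i\right)^{2} = -225$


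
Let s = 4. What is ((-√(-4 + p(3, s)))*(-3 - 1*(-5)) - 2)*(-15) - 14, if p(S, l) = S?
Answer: 16 + 30*I ≈ 16.0 + 30.0*I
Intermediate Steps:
((-√(-4 + p(3, s)))*(-3 - 1*(-5)) - 2)*(-15) - 14 = ((-√(-4 + 3))*(-3 - 1*(-5)) - 2)*(-15) - 14 = ((-√(-1))*(-3 + 5) - 2)*(-15) - 14 = (-I*2 - 2)*(-15) - 14 = (-2*I - 2)*(-15) - 14 = (-2 - 2*I)*(-15) - 14 = (30 + 30*I) - 14 = 16 + 30*I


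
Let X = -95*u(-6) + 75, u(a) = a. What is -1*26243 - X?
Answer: -26888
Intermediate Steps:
X = 645 (X = -95*(-6) + 75 = 570 + 75 = 645)
-1*26243 - X = -1*26243 - 1*645 = -26243 - 645 = -26888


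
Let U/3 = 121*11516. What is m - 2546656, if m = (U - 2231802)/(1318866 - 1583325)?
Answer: -224496015870/88153 ≈ -2.5467e+6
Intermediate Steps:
U = 4180308 (U = 3*(121*11516) = 3*1393436 = 4180308)
m = -649502/88153 (m = (4180308 - 2231802)/(1318866 - 1583325) = 1948506/(-264459) = 1948506*(-1/264459) = -649502/88153 ≈ -7.3679)
m - 2546656 = -649502/88153 - 2546656 = -224496015870/88153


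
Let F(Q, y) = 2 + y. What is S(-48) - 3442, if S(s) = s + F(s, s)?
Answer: -3536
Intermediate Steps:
S(s) = 2 + 2*s (S(s) = s + (2 + s) = 2 + 2*s)
S(-48) - 3442 = (2 + 2*(-48)) - 3442 = (2 - 96) - 3442 = -94 - 3442 = -3536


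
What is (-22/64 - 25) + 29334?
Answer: 937877/32 ≈ 29309.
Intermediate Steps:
(-22/64 - 25) + 29334 = (-22*1/64 - 25) + 29334 = (-11/32 - 25) + 29334 = -811/32 + 29334 = 937877/32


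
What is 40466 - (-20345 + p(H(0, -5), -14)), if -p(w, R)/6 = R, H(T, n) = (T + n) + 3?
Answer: 60727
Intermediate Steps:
H(T, n) = 3 + T + n
p(w, R) = -6*R
40466 - (-20345 + p(H(0, -5), -14)) = 40466 - (-20345 - 6*(-14)) = 40466 - (-20345 + 84) = 40466 - 1*(-20261) = 40466 + 20261 = 60727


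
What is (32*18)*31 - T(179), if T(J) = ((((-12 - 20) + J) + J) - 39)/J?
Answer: 3195937/179 ≈ 17854.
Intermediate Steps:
T(J) = (-71 + 2*J)/J (T(J) = (((-32 + J) + J) - 39)/J = ((-32 + 2*J) - 39)/J = (-71 + 2*J)/J)
(32*18)*31 - T(179) = (32*18)*31 - (2 - 71/179) = 576*31 - (2 - 71*1/179) = 17856 - (2 - 71/179) = 17856 - 1*287/179 = 17856 - 287/179 = 3195937/179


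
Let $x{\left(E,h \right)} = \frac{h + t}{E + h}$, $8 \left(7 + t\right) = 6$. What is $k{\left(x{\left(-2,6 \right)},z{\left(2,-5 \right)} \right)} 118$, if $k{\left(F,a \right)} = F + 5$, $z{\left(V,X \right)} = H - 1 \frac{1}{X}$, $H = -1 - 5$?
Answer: $\frac{4661}{8} \approx 582.63$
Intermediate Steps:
$t = - \frac{25}{4}$ ($t = -7 + \frac{1}{8} \cdot 6 = -7 + \frac{3}{4} = - \frac{25}{4} \approx -6.25$)
$H = -6$ ($H = -1 - 5 = -6$)
$x{\left(E,h \right)} = \frac{- \frac{25}{4} + h}{E + h}$ ($x{\left(E,h \right)} = \frac{h - \frac{25}{4}}{E + h} = \frac{- \frac{25}{4} + h}{E + h}$)
$z{\left(V,X \right)} = -6 - \frac{1}{X}$ ($z{\left(V,X \right)} = -6 - 1 \frac{1}{X} = -6 - \frac{1}{X}$)
$k{\left(F,a \right)} = 5 + F$
$k{\left(x{\left(-2,6 \right)},z{\left(2,-5 \right)} \right)} 118 = \left(5 + \frac{- \frac{25}{4} + 6}{-2 + 6}\right) 118 = \left(5 + \frac{1}{4} \left(- \frac{1}{4}\right)\right) 118 = \left(5 - \frac{1}{16}\right) 118 = \frac{79}{16} \cdot 118 = \frac{4661}{8}$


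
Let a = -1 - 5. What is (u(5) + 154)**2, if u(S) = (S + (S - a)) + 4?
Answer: 30276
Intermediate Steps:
a = -6
u(S) = 10 + 2*S (u(S) = (S + (S - 1*(-6))) + 4 = (S + (S + 6)) + 4 = (S + (6 + S)) + 4 = (6 + 2*S) + 4 = 10 + 2*S)
(u(5) + 154)**2 = ((10 + 2*5) + 154)**2 = ((10 + 10) + 154)**2 = (20 + 154)**2 = 174**2 = 30276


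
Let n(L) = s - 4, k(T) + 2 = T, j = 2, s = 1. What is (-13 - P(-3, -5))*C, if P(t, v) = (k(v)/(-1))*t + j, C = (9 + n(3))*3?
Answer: 108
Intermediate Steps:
k(T) = -2 + T
n(L) = -3 (n(L) = 1 - 4 = -3)
C = 18 (C = (9 - 3)*3 = 6*3 = 18)
P(t, v) = 2 + t*(2 - v) (P(t, v) = ((-2 + v)/(-1))*t + 2 = ((-2 + v)*(-1))*t + 2 = (2 - v)*t + 2 = t*(2 - v) + 2 = 2 + t*(2 - v))
(-13 - P(-3, -5))*C = (-13 - (2 - 1*(-3)*(-2 - 5)))*18 = (-13 - (2 - 1*(-3)*(-7)))*18 = (-13 - (2 - 21))*18 = (-13 - 1*(-19))*18 = (-13 + 19)*18 = 6*18 = 108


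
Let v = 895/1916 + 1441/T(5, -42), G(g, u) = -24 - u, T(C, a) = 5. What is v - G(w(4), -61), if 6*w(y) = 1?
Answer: 2410971/9580 ≈ 251.67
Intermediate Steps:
w(y) = 1/6 (w(y) = (1/6)*1 = 1/6)
v = 2765431/9580 (v = 895/1916 + 1441/5 = 2765431/9580 ≈ 288.67)
v - G(w(4), -61) = 2765431/9580 - (-24 - 1*(-61)) = 2765431/9580 - (-24 + 61) = 2765431/9580 - 1*37 = 2765431/9580 - 37 = 2410971/9580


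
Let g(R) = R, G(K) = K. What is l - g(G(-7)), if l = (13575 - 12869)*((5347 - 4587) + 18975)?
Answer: 13932917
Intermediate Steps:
l = 13932910 (l = 706*(760 + 18975) = 706*19735 = 13932910)
l - g(G(-7)) = 13932910 - 1*(-7) = 13932910 + 7 = 13932917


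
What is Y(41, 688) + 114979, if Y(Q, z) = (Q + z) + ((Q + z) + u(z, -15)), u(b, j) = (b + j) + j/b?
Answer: 80571665/688 ≈ 1.1711e+5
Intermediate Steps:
u(b, j) = b + j + j/b
Y(Q, z) = -15 - 15/z + 2*Q + 3*z (Y(Q, z) = (Q + z) + ((Q + z) + (z - 15 - 15/z)) = (Q + z) + ((Q + z) + (-15 + z - 15/z)) = (Q + z) + (-15 + Q - 15/z + 2*z) = -15 - 15/z + 2*Q + 3*z)
Y(41, 688) + 114979 = (-15 - 15/688 + 2*41 + 3*688) + 114979 = (-15 - 15*1/688 + 82 + 2064) + 114979 = (-15 - 15/688 + 82 + 2064) + 114979 = 1466113/688 + 114979 = 80571665/688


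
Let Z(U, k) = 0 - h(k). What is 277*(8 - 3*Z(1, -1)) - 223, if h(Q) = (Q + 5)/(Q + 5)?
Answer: 2824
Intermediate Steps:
h(Q) = 1 (h(Q) = (5 + Q)/(5 + Q) = 1)
Z(U, k) = -1 (Z(U, k) = 0 - 1*1 = 0 - 1 = -1)
277*(8 - 3*Z(1, -1)) - 223 = 277*(8 - 3*(-1)) - 223 = 277*(8 + 3) - 223 = 277*11 - 223 = 3047 - 223 = 2824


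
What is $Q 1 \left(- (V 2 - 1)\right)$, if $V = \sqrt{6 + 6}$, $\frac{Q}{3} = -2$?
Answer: $-6 + 24 \sqrt{3} \approx 35.569$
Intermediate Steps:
$Q = -6$ ($Q = 3 \left(-2\right) = -6$)
$V = 2 \sqrt{3}$ ($V = \sqrt{12} = 2 \sqrt{3} \approx 3.4641$)
$Q 1 \left(- (V 2 - 1)\right) = - 6 \cdot 1 \left(- (2 \sqrt{3} \cdot 2 - 1)\right) = - 6 \cdot 1 \left(- (4 \sqrt{3} - 1)\right) = - 6 \cdot 1 \left(- (-1 + 4 \sqrt{3})\right) = - 6 \cdot 1 \left(1 - 4 \sqrt{3}\right) = - 6 \left(1 - 4 \sqrt{3}\right) = -6 + 24 \sqrt{3}$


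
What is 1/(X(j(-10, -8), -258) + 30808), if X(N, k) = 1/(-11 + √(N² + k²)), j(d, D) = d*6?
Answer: 2157884755/66480113870927 - 6*√1949/66480113870927 ≈ 3.2459e-5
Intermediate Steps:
j(d, D) = 6*d
1/(X(j(-10, -8), -258) + 30808) = 1/(1/(-11 + √((6*(-10))² + (-258)²)) + 30808) = 1/(1/(-11 + √((-60)² + 66564)) + 30808) = 1/(1/(-11 + √(3600 + 66564)) + 30808) = 1/(1/(-11 + √70164) + 30808) = 1/(1/(-11 + 6*√1949) + 30808) = 1/(30808 + 1/(-11 + 6*√1949))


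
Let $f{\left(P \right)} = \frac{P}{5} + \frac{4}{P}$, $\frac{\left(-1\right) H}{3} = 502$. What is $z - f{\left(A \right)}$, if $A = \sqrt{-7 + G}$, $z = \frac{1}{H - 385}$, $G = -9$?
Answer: $- \frac{1}{1891} + \frac{i}{5} \approx -0.00052882 + 0.2 i$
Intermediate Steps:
$H = -1506$ ($H = \left(-3\right) 502 = -1506$)
$z = - \frac{1}{1891}$ ($z = \frac{1}{-1506 - 385} = \frac{1}{-1891} = - \frac{1}{1891} \approx -0.00052882$)
$A = 4 i$ ($A = \sqrt{-7 - 9} = \sqrt{-16} = 4 i \approx 4.0 i$)
$f{\left(P \right)} = \frac{4}{P} + \frac{P}{5}$ ($f{\left(P \right)} = P \frac{1}{5} + \frac{4}{P} = \frac{P}{5} + \frac{4}{P} = \frac{4}{P} + \frac{P}{5}$)
$z - f{\left(A \right)} = - \frac{1}{1891} - \left(\frac{4}{4 i} + \frac{4 i}{5}\right) = - \frac{1}{1891} - \left(4 \left(- \frac{i}{4}\right) + \frac{4 i}{5}\right) = - \frac{1}{1891} - \left(- i + \frac{4 i}{5}\right) = - \frac{1}{1891} - - \frac{i}{5} = - \frac{1}{1891} + \frac{i}{5}$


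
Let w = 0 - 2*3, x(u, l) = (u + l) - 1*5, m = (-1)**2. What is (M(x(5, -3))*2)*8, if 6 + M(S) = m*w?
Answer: -192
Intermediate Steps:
m = 1
x(u, l) = -5 + l + u (x(u, l) = (l + u) - 5 = -5 + l + u)
w = -6 (w = 0 - 6 = -6)
M(S) = -12 (M(S) = -6 + 1*(-6) = -6 - 6 = -12)
(M(x(5, -3))*2)*8 = -12*2*8 = -24*8 = -192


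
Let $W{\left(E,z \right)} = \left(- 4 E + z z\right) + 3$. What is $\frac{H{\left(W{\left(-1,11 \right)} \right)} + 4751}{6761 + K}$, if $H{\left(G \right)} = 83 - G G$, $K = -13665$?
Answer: $\frac{5775}{3452} \approx 1.6729$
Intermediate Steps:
$W{\left(E,z \right)} = 3 + z^{2} - 4 E$ ($W{\left(E,z \right)} = \left(- 4 E + z^{2}\right) + 3 = \left(z^{2} - 4 E\right) + 3 = 3 + z^{2} - 4 E$)
$H{\left(G \right)} = 83 - G^{2}$
$\frac{H{\left(W{\left(-1,11 \right)} \right)} + 4751}{6761 + K} = \frac{\left(83 - \left(3 + 11^{2} - -4\right)^{2}\right) + 4751}{6761 - 13665} = \frac{\left(83 - \left(3 + 121 + 4\right)^{2}\right) + 4751}{-6904} = \left(\left(83 - 128^{2}\right) + 4751\right) \left(- \frac{1}{6904}\right) = \left(\left(83 - 16384\right) + 4751\right) \left(- \frac{1}{6904}\right) = \left(-16301 + 4751\right) \left(- \frac{1}{6904}\right) = \left(-11550\right) \left(- \frac{1}{6904}\right) = \frac{5775}{3452}$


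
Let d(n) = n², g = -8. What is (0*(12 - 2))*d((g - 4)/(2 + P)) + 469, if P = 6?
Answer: 469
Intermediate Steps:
(0*(12 - 2))*d((g - 4)/(2 + P)) + 469 = (0*(12 - 2))*((-8 - 4)/(2 + 6))² + 469 = (0*10)*(-12/8)² + 469 = 0*(-12*⅛)² + 469 = 0*(-3/2)² + 469 = 0*(9/4) + 469 = 0 + 469 = 469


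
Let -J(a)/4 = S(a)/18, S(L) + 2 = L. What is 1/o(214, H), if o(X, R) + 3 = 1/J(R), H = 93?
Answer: -182/555 ≈ -0.32793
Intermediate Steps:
S(L) = -2 + L
J(a) = 4/9 - 2*a/9 (J(a) = -4*(-2 + a)/18 = -4*(-⅑ + a/18) = 4/9 - 2*a/9)
o(X, R) = -3 + 1/(4/9 - 2*R/9)
1/o(214, H) = 1/(3*(-1 + 2*93)/(2*(2 - 1*93))) = 1/(3*(-1 + 186)/(2*(2 - 93))) = 1/((3/2)*185/(-91)) = 1/((3/2)*(-1/91)*185) = 1/(-555/182) = -182/555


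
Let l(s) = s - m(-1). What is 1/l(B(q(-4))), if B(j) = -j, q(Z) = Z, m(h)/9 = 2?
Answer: -1/14 ≈ -0.071429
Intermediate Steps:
m(h) = 18 (m(h) = 9*2 = 18)
l(s) = -18 + s (l(s) = s - 1*18 = s - 18 = -18 + s)
1/l(B(q(-4))) = 1/(-18 - 1*(-4)) = 1/(-18 + 4) = 1/(-14) = -1/14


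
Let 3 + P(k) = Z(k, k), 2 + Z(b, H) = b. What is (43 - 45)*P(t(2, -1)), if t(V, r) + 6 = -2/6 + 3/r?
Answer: 86/3 ≈ 28.667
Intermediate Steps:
t(V, r) = -19/3 + 3/r (t(V, r) = -6 + (-2/6 + 3/r) = -6 + (-2*1/6 + 3/r) = -6 + (-1/3 + 3/r) = -19/3 + 3/r)
Z(b, H) = -2 + b
P(k) = -5 + k (P(k) = -3 + (-2 + k) = -5 + k)
(43 - 45)*P(t(2, -1)) = (43 - 45)*(-5 + (-19/3 + 3/(-1))) = -2*(-5 + (-19/3 + 3*(-1))) = -2*(-5 + (-19/3 - 3)) = -2*(-5 - 28/3) = -2*(-43/3) = 86/3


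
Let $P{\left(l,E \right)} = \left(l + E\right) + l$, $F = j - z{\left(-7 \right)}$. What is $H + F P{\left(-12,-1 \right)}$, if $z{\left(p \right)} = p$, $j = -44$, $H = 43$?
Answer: $968$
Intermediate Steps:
$F = -37$ ($F = -44 - -7 = -44 + 7 = -37$)
$P{\left(l,E \right)} = E + 2 l$ ($P{\left(l,E \right)} = \left(E + l\right) + l = E + 2 l$)
$H + F P{\left(-12,-1 \right)} = 43 - 37 \left(-1 + 2 \left(-12\right)\right) = 43 - 37 \left(-1 - 24\right) = 43 - -925 = 43 + 925 = 968$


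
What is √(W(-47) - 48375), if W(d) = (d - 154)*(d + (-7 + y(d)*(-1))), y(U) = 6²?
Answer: 3*I*√3365 ≈ 174.03*I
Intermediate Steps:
y(U) = 36
W(d) = (-154 + d)*(-43 + d) (W(d) = (d - 154)*(d + (-7 + 36*(-1))) = (-154 + d)*(d + (-7 - 36)) = (-154 + d)*(d - 43) = (-154 + d)*(-43 + d))
√(W(-47) - 48375) = √((6622 + (-47)² - 197*(-47)) - 48375) = √((6622 + 2209 + 9259) - 48375) = √(18090 - 48375) = √(-30285) = 3*I*√3365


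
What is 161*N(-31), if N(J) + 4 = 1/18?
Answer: -11431/18 ≈ -635.06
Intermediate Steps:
N(J) = -71/18 (N(J) = -4 + 1/18 = -71/18)
161*N(-31) = 161*(-71/18) = -11431/18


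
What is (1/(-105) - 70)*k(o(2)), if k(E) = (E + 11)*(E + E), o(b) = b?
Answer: -382252/105 ≈ -3640.5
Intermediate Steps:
k(E) = 2*E*(11 + E) (k(E) = (11 + E)*(2*E) = 2*E*(11 + E))
(1/(-105) - 70)*k(o(2)) = (1/(-105) - 70)*(2*2*(11 + 2)) = (-1/105 - 70)*(2*2*13) = -7351/105*52 = -382252/105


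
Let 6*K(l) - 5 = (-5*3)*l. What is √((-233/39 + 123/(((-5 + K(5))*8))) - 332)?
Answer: I*√206184849/780 ≈ 18.409*I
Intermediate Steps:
K(l) = ⅚ - 5*l/2 (K(l) = ⅚ + ((-5*3)*l)/6 = ⅚ + (-15*l)/6 = ⅚ - 5*l/2)
√((-233/39 + 123/(((-5 + K(5))*8))) - 332) = √((-233/39 + 123/(((-5 + (⅚ - 5/2*5))*8))) - 332) = √((-233*1/39 + 123/(((-5 + (⅚ - 25/2))*8))) - 332) = √((-233/39 + 123/(((-5 - 35/3)*8))) - 332) = √((-233/39 + 123/((-50/3*8))) - 332) = √((-233/39 + 123/(-400/3)) - 332) = √((-233/39 + 123*(-3/400)) - 332) = √((-233/39 - 369/400) - 332) = √(-107591/15600 - 332) = √(-5286791/15600) = I*√206184849/780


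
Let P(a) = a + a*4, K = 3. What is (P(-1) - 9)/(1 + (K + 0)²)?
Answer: -7/5 ≈ -1.4000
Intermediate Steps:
P(a) = 5*a (P(a) = a + 4*a = 5*a)
(P(-1) - 9)/(1 + (K + 0)²) = (5*(-1) - 9)/(1 + (3 + 0)²) = (-5 - 9)/(1 + 3²) = -14/(1 + 9) = -14/10 = -14*⅒ = -7/5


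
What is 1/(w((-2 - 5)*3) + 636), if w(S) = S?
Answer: 1/615 ≈ 0.0016260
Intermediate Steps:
1/(w((-2 - 5)*3) + 636) = 1/((-2 - 5)*3 + 636) = 1/(-7*3 + 636) = 1/(-21 + 636) = 1/615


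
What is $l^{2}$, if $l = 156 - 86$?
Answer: $4900$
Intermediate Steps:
$l = 70$ ($l = 156 - 86 = 70$)
$l^{2} = 70^{2} = 4900$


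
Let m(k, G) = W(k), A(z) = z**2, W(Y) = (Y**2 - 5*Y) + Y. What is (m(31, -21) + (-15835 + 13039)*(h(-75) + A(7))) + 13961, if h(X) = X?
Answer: 87494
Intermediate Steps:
W(Y) = Y**2 - 4*Y
m(k, G) = k*(-4 + k)
(m(31, -21) + (-15835 + 13039)*(h(-75) + A(7))) + 13961 = (31*(-4 + 31) + (-15835 + 13039)*(-75 + 7**2)) + 13961 = (31*27 - 2796*(-75 + 49)) + 13961 = (837 - 2796*(-26)) + 13961 = (837 + 72696) + 13961 = 73533 + 13961 = 87494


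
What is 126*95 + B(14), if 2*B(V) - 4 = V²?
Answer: 12070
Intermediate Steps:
B(V) = 2 + V²/2
126*95 + B(14) = 126*95 + (2 + (½)*14²) = 11970 + (2 + (½)*196) = 11970 + (2 + 98) = 11970 + 100 = 12070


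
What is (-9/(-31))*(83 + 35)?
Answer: 1062/31 ≈ 34.258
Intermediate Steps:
(-9/(-31))*(83 + 35) = -9*(-1/31)*118 = (9/31)*118 = 1062/31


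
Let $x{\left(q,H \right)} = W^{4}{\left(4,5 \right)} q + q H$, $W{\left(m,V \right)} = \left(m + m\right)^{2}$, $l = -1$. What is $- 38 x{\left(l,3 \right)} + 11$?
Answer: $637534333$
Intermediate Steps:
$W{\left(m,V \right)} = 4 m^{2}$ ($W{\left(m,V \right)} = \left(2 m\right)^{2} = 4 m^{2}$)
$x{\left(q,H \right)} = 16777216 q + H q$ ($x{\left(q,H \right)} = \left(4 \cdot 4^{2}\right)^{4} q + q H = \left(4 \cdot 16\right)^{4} q + H q = 64^{4} q + H q = 16777216 q + H q$)
$- 38 x{\left(l,3 \right)} + 11 = - 38 \left(- (16777216 + 3)\right) + 11 = - 38 \left(\left(-1\right) 16777219\right) + 11 = \left(-38\right) \left(-16777219\right) + 11 = 637534322 + 11 = 637534333$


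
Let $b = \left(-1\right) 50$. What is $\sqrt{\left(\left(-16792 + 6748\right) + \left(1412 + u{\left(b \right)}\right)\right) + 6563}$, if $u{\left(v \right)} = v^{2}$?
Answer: $\sqrt{431} \approx 20.761$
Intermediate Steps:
$b = -50$
$\sqrt{\left(\left(-16792 + 6748\right) + \left(1412 + u{\left(b \right)}\right)\right) + 6563} = \sqrt{\left(\left(-16792 + 6748\right) + \left(1412 + \left(-50\right)^{2}\right)\right) + 6563} = \sqrt{\left(-10044 + \left(1412 + 2500\right)\right) + 6563} = \sqrt{\left(-10044 + 3912\right) + 6563} = \sqrt{-6132 + 6563} = \sqrt{431}$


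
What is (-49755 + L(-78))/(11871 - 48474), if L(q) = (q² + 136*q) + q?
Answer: 18119/12201 ≈ 1.4850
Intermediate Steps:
L(q) = q² + 137*q
(-49755 + L(-78))/(11871 - 48474) = (-49755 - 78*(137 - 78))/(11871 - 48474) = (-49755 - 78*59)/(-36603) = (-49755 - 4602)*(-1/36603) = -54357*(-1/36603) = 18119/12201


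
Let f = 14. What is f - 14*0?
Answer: 14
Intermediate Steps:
f - 14*0 = 14 - 14*0 = 14 + 0 = 14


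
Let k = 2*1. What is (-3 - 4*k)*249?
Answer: -2739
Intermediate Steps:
k = 2
(-3 - 4*k)*249 = (-3 - 4*2)*249 = (-3 - 8)*249 = -11*249 = -2739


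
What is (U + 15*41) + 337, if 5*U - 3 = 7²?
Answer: 4812/5 ≈ 962.40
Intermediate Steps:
U = 52/5 (U = ⅗ + (⅕)*7² = ⅗ + (⅕)*49 = ⅗ + 49/5 = 52/5 ≈ 10.400)
(U + 15*41) + 337 = (52/5 + 15*41) + 337 = (52/5 + 615) + 337 = 3127/5 + 337 = 4812/5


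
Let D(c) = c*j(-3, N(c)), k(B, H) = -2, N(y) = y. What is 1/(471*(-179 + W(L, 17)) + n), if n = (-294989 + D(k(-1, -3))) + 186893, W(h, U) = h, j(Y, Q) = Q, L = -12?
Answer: -1/198053 ≈ -5.0492e-6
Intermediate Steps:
D(c) = c² (D(c) = c*c = c²)
n = -108092 (n = (-294989 + (-2)²) + 186893 = (-294989 + 4) + 186893 = -294985 + 186893 = -108092)
1/(471*(-179 + W(L, 17)) + n) = 1/(471*(-179 - 12) - 108092) = 1/(471*(-191) - 108092) = 1/(-89961 - 108092) = 1/(-198053) = -1/198053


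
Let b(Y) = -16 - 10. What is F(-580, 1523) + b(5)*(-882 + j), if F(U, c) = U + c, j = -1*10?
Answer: 24135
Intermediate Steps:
b(Y) = -26
j = -10
F(-580, 1523) + b(5)*(-882 + j) = (-580 + 1523) - 26*(-882 - 10) = 943 - 26*(-892) = 943 + 23192 = 24135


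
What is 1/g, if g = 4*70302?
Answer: 1/281208 ≈ 3.5561e-6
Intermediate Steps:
g = 281208
1/g = 1/281208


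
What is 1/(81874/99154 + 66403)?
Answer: 49577/3292102468 ≈ 1.5059e-5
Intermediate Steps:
1/(81874/99154 + 66403) = 1/(81874*(1/99154) + 66403) = 1/(40937/49577 + 66403) = 1/(3292102468/49577) = 49577/3292102468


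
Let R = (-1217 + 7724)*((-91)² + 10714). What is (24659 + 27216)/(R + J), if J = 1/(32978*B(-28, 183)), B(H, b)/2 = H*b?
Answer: 17531599470000/41771833189122959 ≈ 0.00041970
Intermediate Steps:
R = 123600465 (R = 6507*(8281 + 10714) = 6507*18995 = 123600465)
B(H, b) = 2*H*b (B(H, b) = 2*(H*b) = 2*H*b)
J = -1/337958544 (J = 1/(32978*((2*(-28)*183))) = (1/32978)/(-10248) = (1/32978)*(-1/10248) = -1/337958544 ≈ -2.9589e-9)
(24659 + 27216)/(R + J) = (24659 + 27216)/(123600465 - 1/337958544) = 51875/(41771833189122959/337958544) = 51875*(337958544/41771833189122959) = 17531599470000/41771833189122959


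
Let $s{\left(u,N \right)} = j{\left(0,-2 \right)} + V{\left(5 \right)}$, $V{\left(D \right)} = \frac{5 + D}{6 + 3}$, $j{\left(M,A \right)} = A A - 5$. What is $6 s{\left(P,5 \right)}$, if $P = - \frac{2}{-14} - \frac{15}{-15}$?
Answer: $\frac{2}{3} \approx 0.66667$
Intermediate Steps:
$P = \frac{8}{7}$ ($P = \left(-2\right) \left(- \frac{1}{14}\right) - -1 = \frac{1}{7} + 1 = \frac{8}{7} \approx 1.1429$)
$j{\left(M,A \right)} = -5 + A^{2}$ ($j{\left(M,A \right)} = A^{2} - 5 = -5 + A^{2}$)
$V{\left(D \right)} = \frac{5}{9} + \frac{D}{9}$ ($V{\left(D \right)} = \frac{5 + D}{9} = \left(5 + D\right) \frac{1}{9} = \frac{5}{9} + \frac{D}{9}$)
$s{\left(u,N \right)} = \frac{1}{9}$ ($s{\left(u,N \right)} = \left(-5 + \left(-2\right)^{2}\right) + \left(\frac{5}{9} + \frac{1}{9} \cdot 5\right) = \left(-5 + 4\right) + \left(\frac{5}{9} + \frac{5}{9}\right) = -1 + \frac{10}{9} = \frac{1}{9}$)
$6 s{\left(P,5 \right)} = 6 \cdot \frac{1}{9} = \frac{2}{3}$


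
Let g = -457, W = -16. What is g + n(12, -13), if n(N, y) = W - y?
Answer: -460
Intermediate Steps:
n(N, y) = -16 - y
g + n(12, -13) = -457 + (-16 - 1*(-13)) = -457 + (-16 + 13) = -457 - 3 = -460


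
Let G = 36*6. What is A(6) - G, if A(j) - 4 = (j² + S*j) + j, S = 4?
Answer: -146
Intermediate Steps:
G = 216
A(j) = 4 + j² + 5*j (A(j) = 4 + ((j² + 4*j) + j) = 4 + (j² + 5*j) = 4 + j² + 5*j)
A(6) - G = (4 + 6² + 5*6) - 1*216 = (4 + 36 + 30) - 216 = 70 - 216 = -146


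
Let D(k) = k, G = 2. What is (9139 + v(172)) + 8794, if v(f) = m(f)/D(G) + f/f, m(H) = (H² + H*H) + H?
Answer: 47604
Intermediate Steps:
m(H) = H + 2*H² (m(H) = (H² + H²) + H = 2*H² + H = H + 2*H²)
v(f) = 1 + f*(1 + 2*f)/2 (v(f) = (f*(1 + 2*f))/2 + f/f = (f*(1 + 2*f))*(½) + 1 = f*(1 + 2*f)/2 + 1 = 1 + f*(1 + 2*f)/2)
(9139 + v(172)) + 8794 = (9139 + (1 + 172² + (½)*172)) + 8794 = (9139 + (1 + 29584 + 86)) + 8794 = (9139 + 29671) + 8794 = 38810 + 8794 = 47604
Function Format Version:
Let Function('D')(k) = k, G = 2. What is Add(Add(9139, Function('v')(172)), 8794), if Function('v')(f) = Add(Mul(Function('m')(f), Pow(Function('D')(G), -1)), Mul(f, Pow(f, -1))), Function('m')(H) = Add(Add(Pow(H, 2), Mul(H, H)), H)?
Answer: 47604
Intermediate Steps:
Function('m')(H) = Add(H, Mul(2, Pow(H, 2))) (Function('m')(H) = Add(Add(Pow(H, 2), Pow(H, 2)), H) = Add(Mul(2, Pow(H, 2)), H) = Add(H, Mul(2, Pow(H, 2))))
Function('v')(f) = Add(1, Mul(Rational(1, 2), f, Add(1, Mul(2, f)))) (Function('v')(f) = Add(Mul(Mul(f, Add(1, Mul(2, f))), Pow(2, -1)), Mul(f, Pow(f, -1))) = Add(Mul(Mul(f, Add(1, Mul(2, f))), Rational(1, 2)), 1) = Add(Mul(Rational(1, 2), f, Add(1, Mul(2, f))), 1) = Add(1, Mul(Rational(1, 2), f, Add(1, Mul(2, f)))))
Add(Add(9139, Function('v')(172)), 8794) = Add(Add(9139, Add(1, Pow(172, 2), Mul(Rational(1, 2), 172))), 8794) = Add(Add(9139, Add(1, 29584, 86)), 8794) = Add(Add(9139, 29671), 8794) = Add(38810, 8794) = 47604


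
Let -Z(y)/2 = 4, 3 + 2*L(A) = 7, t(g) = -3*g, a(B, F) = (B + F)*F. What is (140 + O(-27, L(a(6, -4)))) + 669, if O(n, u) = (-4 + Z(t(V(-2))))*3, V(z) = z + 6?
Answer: 773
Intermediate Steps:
a(B, F) = F*(B + F)
V(z) = 6 + z
L(A) = 2 (L(A) = -3/2 + (1/2)*7 = -3/2 + 7/2 = 2)
Z(y) = -8 (Z(y) = -2*4 = -8)
O(n, u) = -36 (O(n, u) = (-4 - 8)*3 = -12*3 = -36)
(140 + O(-27, L(a(6, -4)))) + 669 = (140 - 36) + 669 = 104 + 669 = 773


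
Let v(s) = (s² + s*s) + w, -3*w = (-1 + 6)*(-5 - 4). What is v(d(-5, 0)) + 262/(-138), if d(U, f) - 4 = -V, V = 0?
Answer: 3112/69 ≈ 45.101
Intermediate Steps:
w = 15 (w = -(-1 + 6)*(-5 - 4)/3 = -5*(-9)/3 = -⅓*(-45) = 15)
d(U, f) = 4 (d(U, f) = 4 - 1*0 = 4 + 0 = 4)
v(s) = 15 + 2*s² (v(s) = (s² + s*s) + 15 = (s² + s²) + 15 = 2*s² + 15 = 15 + 2*s²)
v(d(-5, 0)) + 262/(-138) = (15 + 2*4²) + 262/(-138) = (15 + 2*16) + 262*(-1/138) = (15 + 32) - 131/69 = 47 - 131/69 = 3112/69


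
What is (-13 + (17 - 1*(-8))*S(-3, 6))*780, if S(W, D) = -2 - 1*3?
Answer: -107640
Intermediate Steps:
S(W, D) = -5 (S(W, D) = -2 - 3 = -5)
(-13 + (17 - 1*(-8))*S(-3, 6))*780 = (-13 + (17 - 1*(-8))*(-5))*780 = (-13 + (17 + 8)*(-5))*780 = (-13 + 25*(-5))*780 = (-13 - 125)*780 = -138*780 = -107640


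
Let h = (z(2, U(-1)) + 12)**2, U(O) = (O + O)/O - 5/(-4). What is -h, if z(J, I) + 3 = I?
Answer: -2401/16 ≈ -150.06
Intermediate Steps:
U(O) = 13/4 (U(O) = (2*O)/O - 5*(-1/4) = 2 + 5/4 = 13/4)
z(J, I) = -3 + I
h = 2401/16 (h = ((-3 + 13/4) + 12)**2 = (1/4 + 12)**2 = (49/4)**2 = 2401/16 ≈ 150.06)
-h = -1*2401/16 = -2401/16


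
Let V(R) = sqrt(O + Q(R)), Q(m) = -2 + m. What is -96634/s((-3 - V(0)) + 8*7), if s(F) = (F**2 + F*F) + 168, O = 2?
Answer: -48317/2893 ≈ -16.701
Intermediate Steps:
V(R) = sqrt(R) (V(R) = sqrt(2 + (-2 + R)) = sqrt(R))
s(F) = 168 + 2*F**2 (s(F) = (F**2 + F**2) + 168 = 2*F**2 + 168 = 168 + 2*F**2)
-96634/s((-3 - V(0)) + 8*7) = -96634/(168 + 2*((-3 - sqrt(0)) + 8*7)**2) = -96634/(168 + 2*((-3 - 1*0) + 56)**2) = -96634/(168 + 2*((-3 + 0) + 56)**2) = -96634/(168 + 2*(-3 + 56)**2) = -96634/(168 + 2*53**2) = -96634/(168 + 2*2809) = -96634/(168 + 5618) = -96634/5786 = -96634*1/5786 = -48317/2893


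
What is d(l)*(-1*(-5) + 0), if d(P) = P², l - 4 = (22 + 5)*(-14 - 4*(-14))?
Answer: 6475220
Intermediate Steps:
l = 1138 (l = 4 + (22 + 5)*(-14 - 4*(-14)) = 4 + 27*(-14 + 56) = 4 + 27*42 = 4 + 1134 = 1138)
d(l)*(-1*(-5) + 0) = 1138²*(-1*(-5) + 0) = 1295044*(5 + 0) = 1295044*5 = 6475220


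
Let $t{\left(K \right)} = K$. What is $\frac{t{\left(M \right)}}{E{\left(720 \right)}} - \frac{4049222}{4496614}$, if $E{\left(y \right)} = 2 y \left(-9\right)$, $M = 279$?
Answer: $- \frac{2985137357}{3237562080} \approx -0.92203$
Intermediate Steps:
$E{\left(y \right)} = - 18 y$
$\frac{t{\left(M \right)}}{E{\left(720 \right)}} - \frac{4049222}{4496614} = \frac{279}{\left(-18\right) 720} - \frac{4049222}{4496614} = \frac{279}{-12960} - \frac{2024611}{2248307} = 279 \left(- \frac{1}{12960}\right) - \frac{2024611}{2248307} = - \frac{31}{1440} - \frac{2024611}{2248307} = - \frac{2985137357}{3237562080}$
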